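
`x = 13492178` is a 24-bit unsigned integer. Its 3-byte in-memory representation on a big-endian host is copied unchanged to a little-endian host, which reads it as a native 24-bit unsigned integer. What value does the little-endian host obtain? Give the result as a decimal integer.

13492178 in 24-bit hexadecimal is 0xCDDFD2.
Stored big-endian, the bytes at ascending addresses are CD DF D2.
Read back as little-endian, the first byte is least significant, giving 0xD2DFCD.
0xD2DFCD = 13819853.

13819853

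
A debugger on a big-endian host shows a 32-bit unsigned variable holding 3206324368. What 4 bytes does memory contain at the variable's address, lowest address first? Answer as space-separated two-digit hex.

BF 1C A0 90

3206324368 in hexadecimal, padded to 32 bits, is 0xBF1CA090.
Split into bytes (most-significant first): BF 1C A0 90.
Big-endian: lowest address holds the most-significant byte.
So the memory order matches the most-significant-first order: BF 1C A0 90.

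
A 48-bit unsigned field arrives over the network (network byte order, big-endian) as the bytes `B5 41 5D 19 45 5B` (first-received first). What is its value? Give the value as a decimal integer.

199292339438939

In big-endian order the high byte comes first in memory.
The bytes are already most-significant first: 0xB5415D19455B.
0xB5415D19455B = 199292339438939.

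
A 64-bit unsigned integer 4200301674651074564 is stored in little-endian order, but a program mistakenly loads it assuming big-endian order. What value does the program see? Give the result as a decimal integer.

4200301674651074564 in 64-bit hexadecimal is 0x3A4A781E730E4004.
Stored little-endian, the bytes at ascending addresses are 04 40 0E 73 1E 78 4A 3A.
Read back as big-endian, the last byte is least significant, giving 0x04400E731E784A3A.
0x04400E731E784A3A = 306260662256421434.

306260662256421434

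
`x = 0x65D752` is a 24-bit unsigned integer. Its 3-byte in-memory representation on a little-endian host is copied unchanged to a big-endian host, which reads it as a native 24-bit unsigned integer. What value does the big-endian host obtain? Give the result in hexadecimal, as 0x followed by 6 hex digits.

Stored little-endian, the bytes at ascending addresses are 52 D7 65.
Read back as big-endian, the last byte is least significant, giving 0x52D765.

0x52D765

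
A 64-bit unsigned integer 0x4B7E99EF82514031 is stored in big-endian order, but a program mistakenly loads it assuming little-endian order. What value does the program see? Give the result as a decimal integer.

3548926129175363147

Stored big-endian, the bytes at ascending addresses are 4B 7E 99 EF 82 51 40 31.
Read back as little-endian, the first byte is least significant, giving 0x31405182EF997E4B.
0x31405182EF997E4B = 3548926129175363147.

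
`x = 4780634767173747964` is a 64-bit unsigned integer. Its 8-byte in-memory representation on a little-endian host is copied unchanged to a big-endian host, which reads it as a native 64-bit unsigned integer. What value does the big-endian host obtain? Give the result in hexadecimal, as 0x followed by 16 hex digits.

4780634767173747964 in 64-bit hexadecimal is 0x425839FDEA4604FC.
Stored little-endian, the bytes at ascending addresses are FC 04 46 EA FD 39 58 42.
Read back as big-endian, the last byte is least significant, giving 0xFC0446EAFD395842.

0xFC0446EAFD395842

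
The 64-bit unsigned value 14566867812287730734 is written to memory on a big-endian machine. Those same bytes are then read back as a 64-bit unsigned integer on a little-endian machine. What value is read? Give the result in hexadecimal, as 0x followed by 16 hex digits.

0x2E547BC118E927CA

14566867812287730734 in 64-bit hexadecimal is 0xCA27E918C17B542E.
Stored big-endian, the bytes at ascending addresses are CA 27 E9 18 C1 7B 54 2E.
Read back as little-endian, the first byte is least significant, giving 0x2E547BC118E927CA.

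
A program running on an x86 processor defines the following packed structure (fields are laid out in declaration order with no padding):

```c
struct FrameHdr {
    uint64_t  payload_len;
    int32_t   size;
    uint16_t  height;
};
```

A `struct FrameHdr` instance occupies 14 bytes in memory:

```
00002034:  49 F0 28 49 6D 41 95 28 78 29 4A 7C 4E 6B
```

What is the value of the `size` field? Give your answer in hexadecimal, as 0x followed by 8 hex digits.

0x7C4A2978

`size` follows `payload_len` (8 bytes), so it starts at byte offset 8 and occupies 4 bytes.
Bytes at offsets 8..11: 78 29 4A 7C.
Little-endian stores the least-significant byte at the lowest address.
Reassemble most-significant byte first: 7C 4A 29 78 → 0x7C4A2978.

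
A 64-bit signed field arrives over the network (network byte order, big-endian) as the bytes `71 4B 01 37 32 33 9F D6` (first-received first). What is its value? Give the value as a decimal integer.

8163620086116229078

In big-endian order the high byte comes first in memory.
The bytes are already most-significant first: 0x714B013732339FD6.
0x714B013732339FD6 = 8163620086116229078.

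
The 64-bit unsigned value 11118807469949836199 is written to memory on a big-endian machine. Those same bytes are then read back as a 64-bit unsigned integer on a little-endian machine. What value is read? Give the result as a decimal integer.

12095351266007338394

11118807469949836199 in 64-bit hexadecimal is 0x9A4DF07BE451DBA7.
Stored big-endian, the bytes at ascending addresses are 9A 4D F0 7B E4 51 DB A7.
Read back as little-endian, the first byte is least significant, giving 0xA7DB51E47BF04D9A.
0xA7DB51E47BF04D9A = 12095351266007338394.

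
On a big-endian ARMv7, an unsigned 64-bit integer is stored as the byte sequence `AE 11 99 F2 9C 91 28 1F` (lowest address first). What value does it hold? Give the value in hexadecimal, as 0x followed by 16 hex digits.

Big-endian: lowest address holds the most-significant byte.
The bytes are already most-significant first: 0xAE1199F29C91281F.

0xAE1199F29C91281F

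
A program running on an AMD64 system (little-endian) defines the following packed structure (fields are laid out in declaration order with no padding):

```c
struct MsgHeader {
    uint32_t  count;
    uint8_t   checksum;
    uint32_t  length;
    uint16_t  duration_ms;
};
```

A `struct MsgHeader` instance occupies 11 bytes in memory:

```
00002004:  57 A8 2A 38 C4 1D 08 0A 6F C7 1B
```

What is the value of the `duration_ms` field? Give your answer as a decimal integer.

7111

`duration_ms` follows `count` (4 B), `checksum` (1 B), `length` (4 B), so it starts at offset 4 + 1 + 4 = 9 and occupies 2 bytes.
Bytes at offsets 9..10: C7 1B.
In little-endian order the low byte comes first in memory.
Reassemble most-significant byte first: 1B C7 → 0x1BC7.
0x1BC7 = 7111.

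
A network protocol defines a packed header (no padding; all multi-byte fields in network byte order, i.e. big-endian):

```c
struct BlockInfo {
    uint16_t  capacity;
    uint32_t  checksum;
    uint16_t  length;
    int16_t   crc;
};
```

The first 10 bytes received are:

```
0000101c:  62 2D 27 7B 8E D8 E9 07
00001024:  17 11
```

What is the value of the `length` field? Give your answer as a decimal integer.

`length` follows `capacity` (2 B), `checksum` (4 B), so it starts at offset 2 + 4 = 6 and occupies 2 bytes.
Bytes at offsets 6..7: E9 07.
In big-endian order the high byte comes first in memory.
The bytes are already most-significant first: 0xE907.
0xE907 = 59655.

59655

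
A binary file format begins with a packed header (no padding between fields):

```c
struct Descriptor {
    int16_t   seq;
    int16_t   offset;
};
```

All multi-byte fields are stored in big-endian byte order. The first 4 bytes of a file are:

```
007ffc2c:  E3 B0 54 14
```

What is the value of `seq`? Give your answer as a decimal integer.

-7248

`seq` is the first field, at byte offset 0, occupying 2 bytes.
Bytes at offsets 0..1: E3 B0.
Big-endian stores the most-significant byte at the lowest address.
The bytes are already most-significant first: 0xE3B0.
Top bit is set, so as a signed 16-bit value this is 0xE3B0 − 2^16 = -7248.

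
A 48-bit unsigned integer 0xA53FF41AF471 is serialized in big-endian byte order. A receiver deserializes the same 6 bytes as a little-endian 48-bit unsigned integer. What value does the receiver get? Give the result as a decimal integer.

Stored big-endian, the bytes at ascending addresses are A5 3F F4 1A F4 71.
Read back as little-endian, the first byte is least significant, giving 0x71F41AF43FA5.
0x71F41AF43FA5 = 125293238173605.

125293238173605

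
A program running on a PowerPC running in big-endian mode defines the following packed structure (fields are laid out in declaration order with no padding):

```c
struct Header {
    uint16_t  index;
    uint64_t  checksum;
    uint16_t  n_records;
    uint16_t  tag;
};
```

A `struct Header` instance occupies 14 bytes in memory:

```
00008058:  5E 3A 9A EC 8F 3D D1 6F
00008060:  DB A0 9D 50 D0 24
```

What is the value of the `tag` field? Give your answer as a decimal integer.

`tag` follows `index` (2 B), `checksum` (8 B), `n_records` (2 B), so it starts at offset 2 + 8 + 2 = 12 and occupies 2 bytes.
Bytes at offsets 12..13: D0 24.
Big-endian: lowest address holds the most-significant byte.
The bytes are already most-significant first: 0xD024.
0xD024 = 53284.

53284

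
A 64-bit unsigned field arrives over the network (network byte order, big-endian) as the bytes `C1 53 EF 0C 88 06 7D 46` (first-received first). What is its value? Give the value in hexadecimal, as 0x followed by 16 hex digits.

0xC153EF0C88067D46

In big-endian order the high byte comes first in memory.
The bytes are already most-significant first: 0xC153EF0C88067D46.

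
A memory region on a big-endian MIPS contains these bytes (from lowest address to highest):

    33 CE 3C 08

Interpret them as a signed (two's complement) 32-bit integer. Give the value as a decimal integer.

869153800

Big-endian stores the most-significant byte at the lowest address.
The bytes are already most-significant first: 0x33CE3C08.
0x33CE3C08 = 869153800.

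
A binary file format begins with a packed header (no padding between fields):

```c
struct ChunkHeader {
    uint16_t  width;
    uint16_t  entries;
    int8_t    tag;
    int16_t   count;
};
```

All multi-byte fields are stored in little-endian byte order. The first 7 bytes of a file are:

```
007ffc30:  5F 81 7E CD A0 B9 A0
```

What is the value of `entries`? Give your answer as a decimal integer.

52606

`entries` follows `width` (2 bytes), so it starts at byte offset 2 and occupies 2 bytes.
Bytes at offsets 2..3: 7E CD.
In little-endian order the low byte comes first in memory.
Reassemble most-significant byte first: CD 7E → 0xCD7E.
0xCD7E = 52606.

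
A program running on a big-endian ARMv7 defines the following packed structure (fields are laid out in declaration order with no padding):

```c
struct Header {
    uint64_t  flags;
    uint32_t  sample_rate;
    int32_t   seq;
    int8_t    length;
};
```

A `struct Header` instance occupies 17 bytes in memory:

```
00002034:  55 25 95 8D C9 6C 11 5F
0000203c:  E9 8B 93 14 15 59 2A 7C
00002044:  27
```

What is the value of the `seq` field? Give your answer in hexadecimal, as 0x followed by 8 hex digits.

0x15592A7C

`seq` follows `flags` (8 B), `sample_rate` (4 B), so it starts at offset 8 + 4 = 12 and occupies 4 bytes.
Bytes at offsets 12..15: 15 59 2A 7C.
In big-endian order the high byte comes first in memory.
The bytes are already most-significant first: 0x15592A7C.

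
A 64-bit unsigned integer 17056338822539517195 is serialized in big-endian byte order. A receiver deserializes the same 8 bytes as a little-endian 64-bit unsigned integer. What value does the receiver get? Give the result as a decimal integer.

800845163093669100

17056338822539517195 in 64-bit hexadecimal is 0xECB449CA6E2C1D0B.
Stored big-endian, the bytes at ascending addresses are EC B4 49 CA 6E 2C 1D 0B.
Read back as little-endian, the first byte is least significant, giving 0x0B1D2C6ECA49B4EC.
0x0B1D2C6ECA49B4EC = 800845163093669100.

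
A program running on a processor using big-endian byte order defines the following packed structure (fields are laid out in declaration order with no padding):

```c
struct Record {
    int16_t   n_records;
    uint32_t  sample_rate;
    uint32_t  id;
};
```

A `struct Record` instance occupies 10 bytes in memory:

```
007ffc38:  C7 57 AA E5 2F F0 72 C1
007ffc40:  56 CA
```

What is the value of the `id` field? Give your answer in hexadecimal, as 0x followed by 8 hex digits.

0x72C156CA

`id` follows `n_records` (2 B), `sample_rate` (4 B), so it starts at offset 2 + 4 = 6 and occupies 4 bytes.
Bytes at offsets 6..9: 72 C1 56 CA.
Big-endian stores the most-significant byte at the lowest address.
The bytes are already most-significant first: 0x72C156CA.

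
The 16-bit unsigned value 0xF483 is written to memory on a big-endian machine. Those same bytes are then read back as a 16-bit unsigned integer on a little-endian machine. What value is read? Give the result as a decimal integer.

33780

Stored big-endian, the bytes at ascending addresses are F4 83.
Read back as little-endian, the first byte is least significant, giving 0x83F4.
0x83F4 = 33780.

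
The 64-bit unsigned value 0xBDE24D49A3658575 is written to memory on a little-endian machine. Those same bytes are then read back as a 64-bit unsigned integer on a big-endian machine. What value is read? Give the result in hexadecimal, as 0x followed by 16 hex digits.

Stored little-endian, the bytes at ascending addresses are 75 85 65 A3 49 4D E2 BD.
Read back as big-endian, the last byte is least significant, giving 0x758565A3494DE2BD.

0x758565A3494DE2BD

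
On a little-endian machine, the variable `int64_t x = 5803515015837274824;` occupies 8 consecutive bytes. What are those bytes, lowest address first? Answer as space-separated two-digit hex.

5803515015837274824 in hexadecimal, padded to 64 bits, is 0x508A3A2897A052C8.
Split into bytes (most-significant first): 50 8A 3A 28 97 A0 52 C8.
In little-endian order the low byte comes first in memory.
So at ascending addresses the bytes are C8 52 A0 97 28 3A 8A 50.

C8 52 A0 97 28 3A 8A 50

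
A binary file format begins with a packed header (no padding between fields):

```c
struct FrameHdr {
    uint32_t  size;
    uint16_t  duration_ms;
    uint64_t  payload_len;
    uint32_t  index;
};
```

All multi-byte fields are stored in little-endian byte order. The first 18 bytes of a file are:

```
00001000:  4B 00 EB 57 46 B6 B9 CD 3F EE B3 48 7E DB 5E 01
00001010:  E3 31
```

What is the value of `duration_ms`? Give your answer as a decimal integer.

`duration_ms` follows `size` (4 bytes), so it starts at byte offset 4 and occupies 2 bytes.
Bytes at offsets 4..5: 46 B6.
Little-endian: lowest address holds the least-significant byte.
Reassemble most-significant byte first: B6 46 → 0xB646.
0xB646 = 46662.

46662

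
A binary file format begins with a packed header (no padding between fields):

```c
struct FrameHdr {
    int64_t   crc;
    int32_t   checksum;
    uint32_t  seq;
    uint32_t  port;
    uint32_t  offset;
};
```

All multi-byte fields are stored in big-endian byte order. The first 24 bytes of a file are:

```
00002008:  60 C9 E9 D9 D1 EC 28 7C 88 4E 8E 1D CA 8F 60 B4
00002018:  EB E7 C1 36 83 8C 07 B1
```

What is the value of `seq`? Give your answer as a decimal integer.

`seq` follows `crc` (8 B), `checksum` (4 B), so it starts at offset 8 + 4 = 12 and occupies 4 bytes.
Bytes at offsets 12..15: CA 8F 60 B4.
Big-endian stores the most-significant byte at the lowest address.
The bytes are already most-significant first: 0xCA8F60B4.
0xCA8F60B4 = 3398394036.

3398394036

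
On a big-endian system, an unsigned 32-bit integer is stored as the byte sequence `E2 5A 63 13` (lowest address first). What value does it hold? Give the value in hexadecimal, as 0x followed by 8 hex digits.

0xE25A6313

Big-endian stores the most-significant byte at the lowest address.
The bytes are already most-significant first: 0xE25A6313.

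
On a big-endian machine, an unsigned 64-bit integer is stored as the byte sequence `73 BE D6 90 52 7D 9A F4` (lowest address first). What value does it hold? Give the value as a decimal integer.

8340339475284335348

In big-endian order the high byte comes first in memory.
The bytes are already most-significant first: 0x73BED690527D9AF4.
0x73BED690527D9AF4 = 8340339475284335348.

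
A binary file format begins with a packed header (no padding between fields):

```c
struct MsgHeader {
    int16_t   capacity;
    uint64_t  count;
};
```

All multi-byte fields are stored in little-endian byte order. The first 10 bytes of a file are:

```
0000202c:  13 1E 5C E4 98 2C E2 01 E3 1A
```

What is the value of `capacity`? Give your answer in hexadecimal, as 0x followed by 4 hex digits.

0x1E13

`capacity` is the first field, at byte offset 0, occupying 2 bytes.
Bytes at offsets 0..1: 13 1E.
Little-endian stores the least-significant byte at the lowest address.
Reassemble most-significant byte first: 1E 13 → 0x1E13.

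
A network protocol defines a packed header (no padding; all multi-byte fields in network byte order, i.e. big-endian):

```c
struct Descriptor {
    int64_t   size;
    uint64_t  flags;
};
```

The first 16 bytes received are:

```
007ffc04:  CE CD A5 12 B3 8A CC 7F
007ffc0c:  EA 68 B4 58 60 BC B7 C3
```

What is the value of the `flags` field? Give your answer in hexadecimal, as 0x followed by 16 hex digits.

`flags` follows `size` (8 bytes), so it starts at byte offset 8 and occupies 8 bytes.
Bytes at offsets 8..15: EA 68 B4 58 60 BC B7 C3.
Big-endian stores the most-significant byte at the lowest address.
The bytes are already most-significant first: 0xEA68B45860BCB7C3.

0xEA68B45860BCB7C3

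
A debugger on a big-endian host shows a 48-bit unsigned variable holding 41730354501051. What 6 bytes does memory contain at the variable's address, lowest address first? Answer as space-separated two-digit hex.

41730354501051 in hexadecimal, padded to 48 bits, is 0x25F41AF4D5BB.
Split into bytes (most-significant first): 25 F4 1A F4 D5 BB.
In big-endian order the high byte comes first in memory.
So the memory order matches the most-significant-first order: 25 F4 1A F4 D5 BB.

25 F4 1A F4 D5 BB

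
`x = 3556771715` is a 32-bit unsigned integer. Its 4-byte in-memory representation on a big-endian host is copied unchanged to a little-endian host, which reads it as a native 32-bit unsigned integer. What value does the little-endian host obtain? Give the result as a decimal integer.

3556771715 in 32-bit hexadecimal is 0xD4000783.
Stored big-endian, the bytes at ascending addresses are D4 00 07 83.
Read back as little-endian, the first byte is least significant, giving 0x830700D4.
0x830700D4 = 2198274260.

2198274260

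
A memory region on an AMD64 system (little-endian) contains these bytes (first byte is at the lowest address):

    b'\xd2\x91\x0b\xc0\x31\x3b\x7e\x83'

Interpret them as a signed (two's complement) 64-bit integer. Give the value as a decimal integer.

Little-endian stores the least-significant byte at the lowest address.
Reassemble most-significant byte first: 83 7E 3B 31 C0 0B 91 D2 → 0x837E3B31C00B91D2.
Top bit is set, so as a signed 64-bit value this is 0x837E3B31C00B91D2 − 2^64 = -8971668322814029358.

-8971668322814029358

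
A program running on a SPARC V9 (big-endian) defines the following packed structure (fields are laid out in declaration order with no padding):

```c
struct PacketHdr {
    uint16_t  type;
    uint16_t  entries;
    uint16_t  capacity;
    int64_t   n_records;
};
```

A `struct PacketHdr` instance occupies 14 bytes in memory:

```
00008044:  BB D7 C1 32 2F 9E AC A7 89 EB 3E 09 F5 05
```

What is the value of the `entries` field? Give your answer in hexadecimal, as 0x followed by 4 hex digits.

0xC132

`entries` follows `type` (2 bytes), so it starts at byte offset 2 and occupies 2 bytes.
Bytes at offsets 2..3: C1 32.
In big-endian order the high byte comes first in memory.
The bytes are already most-significant first: 0xC132.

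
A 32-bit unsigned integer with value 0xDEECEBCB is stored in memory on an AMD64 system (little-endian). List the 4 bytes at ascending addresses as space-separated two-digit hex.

Split into bytes (most-significant first): DE EC EB CB.
Little-endian: lowest address holds the least-significant byte.
So at ascending addresses the bytes are CB EB EC DE.

CB EB EC DE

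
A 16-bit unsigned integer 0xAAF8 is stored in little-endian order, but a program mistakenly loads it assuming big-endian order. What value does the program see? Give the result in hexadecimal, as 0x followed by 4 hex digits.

Stored little-endian, the bytes at ascending addresses are F8 AA.
Read back as big-endian, the last byte is least significant, giving 0xF8AA.

0xF8AA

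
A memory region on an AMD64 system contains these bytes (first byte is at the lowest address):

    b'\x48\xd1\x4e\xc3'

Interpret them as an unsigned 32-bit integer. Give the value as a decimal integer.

3276722504

Little-endian: lowest address holds the least-significant byte.
Reassemble most-significant byte first: C3 4E D1 48 → 0xC34ED148.
0xC34ED148 = 3276722504.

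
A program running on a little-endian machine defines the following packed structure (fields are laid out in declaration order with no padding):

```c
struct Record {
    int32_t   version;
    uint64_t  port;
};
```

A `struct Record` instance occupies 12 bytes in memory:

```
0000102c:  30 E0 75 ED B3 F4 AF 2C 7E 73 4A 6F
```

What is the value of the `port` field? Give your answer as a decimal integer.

`port` follows `version` (4 bytes), so it starts at byte offset 4 and occupies 8 bytes.
Bytes at offsets 4..11: B3 F4 AF 2C 7E 73 4A 6F.
Little-endian: lowest address holds the least-significant byte.
Reassemble most-significant byte first: 6F 4A 73 7E 2C AF F4 B3 → 0x6F4A737E2CAFF4B3.
0x6F4A737E2CAFF4B3 = 8019349072239391923.

8019349072239391923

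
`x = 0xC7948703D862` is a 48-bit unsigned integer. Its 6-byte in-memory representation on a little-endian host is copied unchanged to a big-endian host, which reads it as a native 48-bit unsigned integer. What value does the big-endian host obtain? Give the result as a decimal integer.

108679911675079

Stored little-endian, the bytes at ascending addresses are 62 D8 03 87 94 C7.
Read back as big-endian, the last byte is least significant, giving 0x62D8038794C7.
0x62D8038794C7 = 108679911675079.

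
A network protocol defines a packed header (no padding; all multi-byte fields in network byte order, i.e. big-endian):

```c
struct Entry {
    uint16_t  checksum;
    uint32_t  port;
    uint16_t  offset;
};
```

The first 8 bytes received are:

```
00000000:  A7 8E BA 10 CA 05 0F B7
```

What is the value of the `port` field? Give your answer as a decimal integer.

`port` follows `checksum` (2 bytes), so it starts at byte offset 2 and occupies 4 bytes.
Bytes at offsets 2..5: BA 10 CA 05.
In big-endian order the high byte comes first in memory.
The bytes are already most-significant first: 0xBA10CA05.
0xBA10CA05 = 3121662469.

3121662469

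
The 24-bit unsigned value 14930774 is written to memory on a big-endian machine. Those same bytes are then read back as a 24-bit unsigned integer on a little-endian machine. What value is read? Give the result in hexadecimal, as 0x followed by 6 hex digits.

14930774 in 24-bit hexadecimal is 0xE3D356.
Stored big-endian, the bytes at ascending addresses are E3 D3 56.
Read back as little-endian, the first byte is least significant, giving 0x56D3E3.

0x56D3E3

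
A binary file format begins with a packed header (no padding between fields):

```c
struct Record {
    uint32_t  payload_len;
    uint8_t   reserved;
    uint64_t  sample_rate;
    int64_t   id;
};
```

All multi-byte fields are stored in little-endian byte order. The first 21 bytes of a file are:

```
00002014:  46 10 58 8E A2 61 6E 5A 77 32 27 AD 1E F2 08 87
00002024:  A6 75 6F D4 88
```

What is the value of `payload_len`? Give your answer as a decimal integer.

`payload_len` is the first field, at byte offset 0, occupying 4 bytes.
Bytes at offsets 0..3: 46 10 58 8E.
In little-endian order the low byte comes first in memory.
Reassemble most-significant byte first: 8E 58 10 46 → 0x8E581046.
0x8E581046 = 2388136006.

2388136006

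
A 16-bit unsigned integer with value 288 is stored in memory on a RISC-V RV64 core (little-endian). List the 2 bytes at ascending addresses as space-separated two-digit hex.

20 01

288 in hexadecimal, padded to 16 bits, is 0x0120.
Split into bytes (most-significant first): 01 20.
In little-endian order the low byte comes first in memory.
So at ascending addresses the bytes are 20 01.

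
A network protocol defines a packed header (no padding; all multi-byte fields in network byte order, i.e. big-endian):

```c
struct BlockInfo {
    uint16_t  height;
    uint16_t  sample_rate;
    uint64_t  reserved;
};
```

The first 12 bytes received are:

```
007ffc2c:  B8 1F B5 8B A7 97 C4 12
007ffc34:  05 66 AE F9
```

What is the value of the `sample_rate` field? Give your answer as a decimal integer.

46475

`sample_rate` follows `height` (2 bytes), so it starts at byte offset 2 and occupies 2 bytes.
Bytes at offsets 2..3: B5 8B.
Big-endian: lowest address holds the most-significant byte.
The bytes are already most-significant first: 0xB58B.
0xB58B = 46475.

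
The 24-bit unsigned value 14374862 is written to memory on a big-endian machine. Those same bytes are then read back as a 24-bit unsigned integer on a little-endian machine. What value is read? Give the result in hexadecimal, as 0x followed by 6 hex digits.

0xCE57DB

14374862 in 24-bit hexadecimal is 0xDB57CE.
Stored big-endian, the bytes at ascending addresses are DB 57 CE.
Read back as little-endian, the first byte is least significant, giving 0xCE57DB.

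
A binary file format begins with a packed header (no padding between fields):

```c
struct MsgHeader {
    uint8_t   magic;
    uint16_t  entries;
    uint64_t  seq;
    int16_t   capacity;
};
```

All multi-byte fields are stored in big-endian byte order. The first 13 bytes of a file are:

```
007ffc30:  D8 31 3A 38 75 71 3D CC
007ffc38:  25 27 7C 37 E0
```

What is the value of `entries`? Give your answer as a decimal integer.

`entries` follows `magic` (1 byte), so it starts at byte offset 1 and occupies 2 bytes.
Bytes at offsets 1..2: 31 3A.
Big-endian stores the most-significant byte at the lowest address.
The bytes are already most-significant first: 0x313A.
0x313A = 12602.

12602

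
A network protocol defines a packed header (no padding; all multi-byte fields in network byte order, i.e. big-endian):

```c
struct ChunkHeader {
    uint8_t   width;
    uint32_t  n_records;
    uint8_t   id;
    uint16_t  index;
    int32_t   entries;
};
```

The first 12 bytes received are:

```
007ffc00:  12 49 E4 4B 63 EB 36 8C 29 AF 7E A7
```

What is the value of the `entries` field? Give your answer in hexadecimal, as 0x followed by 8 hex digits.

`entries` follows `width` (1 B), `n_records` (4 B), `id` (1 B), `index` (2 B), so it starts at offset 1 + 4 + 1 + 2 = 8 and occupies 4 bytes.
Bytes at offsets 8..11: 29 AF 7E A7.
Big-endian stores the most-significant byte at the lowest address.
The bytes are already most-significant first: 0x29AF7EA7.

0x29AF7EA7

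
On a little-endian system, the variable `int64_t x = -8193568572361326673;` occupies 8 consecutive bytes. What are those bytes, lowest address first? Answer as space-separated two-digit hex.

AF 3F 99 79 CB 98 4A 8E

Two's complement of -8193568572361326673 in 64 bits: 8193568572361326673 = 0x71B567348666C051; invert → 0x8E4A98CB79993FAE; add 1 → 0x8E4A98CB79993FAF.
Split into bytes (most-significant first): 8E 4A 98 CB 79 99 3F AF.
In little-endian order the low byte comes first in memory.
So at ascending addresses the bytes are AF 3F 99 79 CB 98 4A 8E.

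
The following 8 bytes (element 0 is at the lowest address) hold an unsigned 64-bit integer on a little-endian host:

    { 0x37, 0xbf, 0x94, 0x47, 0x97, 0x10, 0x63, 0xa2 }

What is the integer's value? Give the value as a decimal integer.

In little-endian order the low byte comes first in memory.
Reassemble most-significant byte first: A2 63 10 97 47 94 BF 37 → 0xA26310974794BF37.
0xA26310974794BF37 = 11701214498765717303.

11701214498765717303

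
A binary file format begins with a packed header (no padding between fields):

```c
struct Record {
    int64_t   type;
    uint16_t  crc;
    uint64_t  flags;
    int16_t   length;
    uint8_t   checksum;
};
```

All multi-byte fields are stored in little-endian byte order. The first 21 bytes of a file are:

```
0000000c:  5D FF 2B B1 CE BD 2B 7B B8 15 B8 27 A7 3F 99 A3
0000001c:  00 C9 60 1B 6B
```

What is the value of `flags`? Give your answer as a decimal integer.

`flags` follows `type` (8 B), `crc` (2 B), so it starts at offset 8 + 2 = 10 and occupies 8 bytes.
Bytes at offsets 10..17: B8 27 A7 3F 99 A3 00 C9.
Little-endian: lowest address holds the least-significant byte.
Reassemble most-significant byte first: C9 00 A3 99 3F A7 27 B8 → 0xC900A3993FA727B8.
0xC900A3993FA727B8 = 14483756280216758200.

14483756280216758200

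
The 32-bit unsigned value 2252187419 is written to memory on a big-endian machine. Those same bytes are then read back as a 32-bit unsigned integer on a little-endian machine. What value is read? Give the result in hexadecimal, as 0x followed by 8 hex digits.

2252187419 in 32-bit hexadecimal is 0x863DA71B.
Stored big-endian, the bytes at ascending addresses are 86 3D A7 1B.
Read back as little-endian, the first byte is least significant, giving 0x1BA73D86.

0x1BA73D86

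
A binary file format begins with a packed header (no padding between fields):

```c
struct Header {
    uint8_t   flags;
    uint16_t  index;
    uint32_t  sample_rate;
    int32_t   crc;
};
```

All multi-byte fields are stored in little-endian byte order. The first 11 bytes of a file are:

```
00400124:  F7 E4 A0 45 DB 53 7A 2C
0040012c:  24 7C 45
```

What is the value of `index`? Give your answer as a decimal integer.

`index` follows `flags` (1 byte), so it starts at byte offset 1 and occupies 2 bytes.
Bytes at offsets 1..2: E4 A0.
In little-endian order the low byte comes first in memory.
Reassemble most-significant byte first: A0 E4 → 0xA0E4.
0xA0E4 = 41188.

41188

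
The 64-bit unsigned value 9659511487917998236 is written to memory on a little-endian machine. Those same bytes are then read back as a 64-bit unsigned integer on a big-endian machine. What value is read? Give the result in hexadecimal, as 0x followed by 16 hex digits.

9659511487917998236 in 64-bit hexadecimal is 0x860D7A851D28409C.
Stored little-endian, the bytes at ascending addresses are 9C 40 28 1D 85 7A 0D 86.
Read back as big-endian, the last byte is least significant, giving 0x9C40281D857A0D86.

0x9C40281D857A0D86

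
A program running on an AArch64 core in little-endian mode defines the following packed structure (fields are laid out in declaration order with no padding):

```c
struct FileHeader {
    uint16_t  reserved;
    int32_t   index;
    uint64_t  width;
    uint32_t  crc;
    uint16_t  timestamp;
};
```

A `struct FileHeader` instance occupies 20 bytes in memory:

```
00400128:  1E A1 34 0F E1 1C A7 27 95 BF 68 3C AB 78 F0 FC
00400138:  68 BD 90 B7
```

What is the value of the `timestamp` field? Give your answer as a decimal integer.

`timestamp` follows `reserved` (2 B), `index` (4 B), `width` (8 B), `crc` (4 B), so it starts at offset 2 + 4 + 8 + 4 = 18 and occupies 2 bytes.
Bytes at offsets 18..19: 90 B7.
Little-endian: lowest address holds the least-significant byte.
Reassemble most-significant byte first: B7 90 → 0xB790.
0xB790 = 46992.

46992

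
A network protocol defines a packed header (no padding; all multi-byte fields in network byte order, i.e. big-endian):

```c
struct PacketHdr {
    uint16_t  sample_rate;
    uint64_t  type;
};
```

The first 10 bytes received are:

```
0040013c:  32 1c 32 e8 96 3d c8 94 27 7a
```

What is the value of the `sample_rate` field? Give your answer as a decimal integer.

`sample_rate` is the first field, at byte offset 0, occupying 2 bytes.
Bytes at offsets 0..1: 32 1C.
Big-endian: lowest address holds the most-significant byte.
The bytes are already most-significant first: 0x321C.
0x321C = 12828.

12828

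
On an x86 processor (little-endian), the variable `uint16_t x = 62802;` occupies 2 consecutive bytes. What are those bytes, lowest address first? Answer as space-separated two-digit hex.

52 F5

62802 in hexadecimal, padded to 16 bits, is 0xF552.
Split into bytes (most-significant first): F5 52.
Little-endian: lowest address holds the least-significant byte.
So at ascending addresses the bytes are 52 F5.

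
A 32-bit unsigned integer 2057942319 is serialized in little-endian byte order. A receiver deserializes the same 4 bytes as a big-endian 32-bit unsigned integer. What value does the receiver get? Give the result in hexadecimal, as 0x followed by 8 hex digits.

0x2FB5A97A

2057942319 in 32-bit hexadecimal is 0x7AA9B52F.
Stored little-endian, the bytes at ascending addresses are 2F B5 A9 7A.
Read back as big-endian, the last byte is least significant, giving 0x2FB5A97A.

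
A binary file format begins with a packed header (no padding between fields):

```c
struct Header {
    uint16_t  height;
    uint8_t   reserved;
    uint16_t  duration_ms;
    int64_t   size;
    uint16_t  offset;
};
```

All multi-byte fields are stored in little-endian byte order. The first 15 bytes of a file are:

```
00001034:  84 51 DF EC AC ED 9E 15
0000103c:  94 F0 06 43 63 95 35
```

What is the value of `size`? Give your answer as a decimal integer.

`size` follows `height` (2 B), `reserved` (1 B), `duration_ms` (2 B), so it starts at offset 2 + 1 + 2 = 5 and occupies 8 bytes.
Bytes at offsets 5..12: ED 9E 15 94 F0 06 43 63.
Little-endian: lowest address holds the least-significant byte.
Reassemble most-significant byte first: 63 43 06 F0 94 15 9E ED → 0x634306F094159EED.
0x634306F094159EED = 7152568263540842221.

7152568263540842221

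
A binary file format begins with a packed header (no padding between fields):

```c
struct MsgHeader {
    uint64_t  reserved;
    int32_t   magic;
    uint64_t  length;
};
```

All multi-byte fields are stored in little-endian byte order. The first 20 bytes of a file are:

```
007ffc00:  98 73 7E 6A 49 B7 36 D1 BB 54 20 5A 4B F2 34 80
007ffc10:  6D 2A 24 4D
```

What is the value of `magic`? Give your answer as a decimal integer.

1512068283

`magic` follows `reserved` (8 bytes), so it starts at byte offset 8 and occupies 4 bytes.
Bytes at offsets 8..11: BB 54 20 5A.
Little-endian: lowest address holds the least-significant byte.
Reassemble most-significant byte first: 5A 20 54 BB → 0x5A2054BB.
0x5A2054BB = 1512068283.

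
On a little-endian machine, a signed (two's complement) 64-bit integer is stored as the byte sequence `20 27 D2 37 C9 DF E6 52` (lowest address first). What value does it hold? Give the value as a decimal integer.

5973708011071481632

In little-endian order the low byte comes first in memory.
Reassemble most-significant byte first: 52 E6 DF C9 37 D2 27 20 → 0x52E6DFC937D22720.
0x52E6DFC937D22720 = 5973708011071481632.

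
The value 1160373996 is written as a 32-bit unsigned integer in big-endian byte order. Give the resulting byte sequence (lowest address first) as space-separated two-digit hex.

1160373996 in hexadecimal, padded to 32 bits, is 0x4529E6EC.
Split into bytes (most-significant first): 45 29 E6 EC.
In big-endian order the high byte comes first in memory.
So the memory order matches the most-significant-first order: 45 29 E6 EC.

45 29 E6 EC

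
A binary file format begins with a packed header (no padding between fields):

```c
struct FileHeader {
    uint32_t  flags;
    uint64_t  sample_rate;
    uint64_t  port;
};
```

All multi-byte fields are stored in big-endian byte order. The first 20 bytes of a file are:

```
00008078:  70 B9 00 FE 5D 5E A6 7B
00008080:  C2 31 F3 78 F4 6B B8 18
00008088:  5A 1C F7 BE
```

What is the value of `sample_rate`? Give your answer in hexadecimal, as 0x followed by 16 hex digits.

`sample_rate` follows `flags` (4 bytes), so it starts at byte offset 4 and occupies 8 bytes.
Bytes at offsets 4..11: 5D 5E A6 7B C2 31 F3 78.
Big-endian: lowest address holds the most-significant byte.
The bytes are already most-significant first: 0x5D5EA67BC231F378.

0x5D5EA67BC231F378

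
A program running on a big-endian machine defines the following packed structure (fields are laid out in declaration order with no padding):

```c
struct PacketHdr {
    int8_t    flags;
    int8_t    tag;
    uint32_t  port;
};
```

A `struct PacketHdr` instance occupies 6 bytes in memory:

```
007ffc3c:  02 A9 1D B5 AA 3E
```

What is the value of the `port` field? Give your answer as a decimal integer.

498444862

`port` follows `flags` (1 B), `tag` (1 B), so it starts at offset 1 + 1 = 2 and occupies 4 bytes.
Bytes at offsets 2..5: 1D B5 AA 3E.
Big-endian stores the most-significant byte at the lowest address.
The bytes are already most-significant first: 0x1DB5AA3E.
0x1DB5AA3E = 498444862.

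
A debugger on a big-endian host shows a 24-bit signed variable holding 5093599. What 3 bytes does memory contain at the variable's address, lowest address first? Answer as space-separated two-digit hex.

4D B8 DF

5093599 in hexadecimal, padded to 24 bits, is 0x4DB8DF.
Split into bytes (most-significant first): 4D B8 DF.
Big-endian stores the most-significant byte at the lowest address.
So the memory order matches the most-significant-first order: 4D B8 DF.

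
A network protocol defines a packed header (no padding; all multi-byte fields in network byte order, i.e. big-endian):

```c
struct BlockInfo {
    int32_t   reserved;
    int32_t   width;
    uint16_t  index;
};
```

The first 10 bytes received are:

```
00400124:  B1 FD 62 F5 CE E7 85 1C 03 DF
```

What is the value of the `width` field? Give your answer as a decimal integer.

`width` follows `reserved` (4 bytes), so it starts at byte offset 4 and occupies 4 bytes.
Bytes at offsets 4..7: CE E7 85 1C.
Big-endian: lowest address holds the most-significant byte.
The bytes are already most-significant first: 0xCEE7851C.
Top bit is set, so as a signed 32-bit value this is 0xCEE7851C − 2^32 = -823687908.

-823687908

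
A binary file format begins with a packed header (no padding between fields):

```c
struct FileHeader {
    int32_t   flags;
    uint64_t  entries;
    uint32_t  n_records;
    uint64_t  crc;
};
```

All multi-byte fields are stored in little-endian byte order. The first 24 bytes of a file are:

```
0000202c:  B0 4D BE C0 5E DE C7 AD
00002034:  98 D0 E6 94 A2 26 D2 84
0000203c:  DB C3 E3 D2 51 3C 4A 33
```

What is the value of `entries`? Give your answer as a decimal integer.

10729492516425948766

`entries` follows `flags` (4 bytes), so it starts at byte offset 4 and occupies 8 bytes.
Bytes at offsets 4..11: 5E DE C7 AD 98 D0 E6 94.
Little-endian: lowest address holds the least-significant byte.
Reassemble most-significant byte first: 94 E6 D0 98 AD C7 DE 5E → 0x94E6D098ADC7DE5E.
0x94E6D098ADC7DE5E = 10729492516425948766.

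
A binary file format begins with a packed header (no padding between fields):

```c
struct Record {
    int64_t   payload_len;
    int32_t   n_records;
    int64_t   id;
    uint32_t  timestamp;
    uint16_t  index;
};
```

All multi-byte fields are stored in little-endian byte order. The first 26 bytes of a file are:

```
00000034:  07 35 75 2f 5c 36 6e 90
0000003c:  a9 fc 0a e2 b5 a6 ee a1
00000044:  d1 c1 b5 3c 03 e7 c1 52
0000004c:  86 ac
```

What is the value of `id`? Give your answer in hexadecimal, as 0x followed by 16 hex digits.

0x3CB5C1D1A1EEA6B5

`id` follows `payload_len` (8 B), `n_records` (4 B), so it starts at offset 8 + 4 = 12 and occupies 8 bytes.
Bytes at offsets 12..19: B5 A6 EE A1 D1 C1 B5 3C.
Little-endian: lowest address holds the least-significant byte.
Reassemble most-significant byte first: 3C B5 C1 D1 A1 EE A6 B5 → 0x3CB5C1D1A1EEA6B5.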